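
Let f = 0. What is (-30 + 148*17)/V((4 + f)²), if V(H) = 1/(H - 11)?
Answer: 12430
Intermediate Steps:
V(H) = 1/(-11 + H)
(-30 + 148*17)/V((4 + f)²) = (-30 + 148*17)/(1/(-11 + (4 + 0)²)) = (-30 + 2516)/(1/(-11 + 4²)) = 2486/(1/(-11 + 16)) = 2486/(1/5) = 2486/(⅕) = 2486*5 = 12430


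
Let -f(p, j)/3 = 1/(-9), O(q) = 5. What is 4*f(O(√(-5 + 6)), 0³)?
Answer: 4/3 ≈ 1.3333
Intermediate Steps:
f(p, j) = ⅓ (f(p, j) = -3/(-9) = -3*(-⅑) = ⅓)
4*f(O(√(-5 + 6)), 0³) = 4*(⅓) = 4/3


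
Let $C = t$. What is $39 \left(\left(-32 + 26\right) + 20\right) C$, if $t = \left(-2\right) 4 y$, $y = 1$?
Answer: $-4368$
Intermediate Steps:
$t = -8$ ($t = \left(-2\right) 4 \cdot 1 = \left(-8\right) 1 = -8$)
$C = -8$
$39 \left(\left(-32 + 26\right) + 20\right) C = 39 \left(\left(-32 + 26\right) + 20\right) \left(-8\right) = 39 \left(-6 + 20\right) \left(-8\right) = 39 \cdot 14 \left(-8\right) = 546 \left(-8\right) = -4368$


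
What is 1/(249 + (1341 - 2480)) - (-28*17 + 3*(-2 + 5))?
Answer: 415629/890 ≈ 467.00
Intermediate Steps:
1/(249 + (1341 - 2480)) - (-28*17 + 3*(-2 + 5)) = 1/(249 - 1139) - (-476 + 3*3) = 1/(-890) - (-476 + 9) = -1/890 - 1*(-467) = -1/890 + 467 = 415629/890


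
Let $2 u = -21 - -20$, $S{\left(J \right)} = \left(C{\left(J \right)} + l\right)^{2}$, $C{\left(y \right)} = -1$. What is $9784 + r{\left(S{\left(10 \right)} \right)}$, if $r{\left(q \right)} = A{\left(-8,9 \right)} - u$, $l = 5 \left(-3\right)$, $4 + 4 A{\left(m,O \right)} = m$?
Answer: $\frac{19563}{2} \approx 9781.5$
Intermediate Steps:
$A{\left(m,O \right)} = -1 + \frac{m}{4}$
$l = -15$
$S{\left(J \right)} = 256$ ($S{\left(J \right)} = \left(-1 - 15\right)^{2} = \left(-16\right)^{2} = 256$)
$u = - \frac{1}{2}$ ($u = \frac{-21 - -20}{2} = \frac{-21 + 20}{2} = \frac{1}{2} \left(-1\right) = - \frac{1}{2} \approx -0.5$)
$r{\left(q \right)} = - \frac{5}{2}$ ($r{\left(q \right)} = \left(-1 + \frac{1}{4} \left(-8\right)\right) - - \frac{1}{2} = \left(-1 - 2\right) + \frac{1}{2} = -3 + \frac{1}{2} = - \frac{5}{2}$)
$9784 + r{\left(S{\left(10 \right)} \right)} = 9784 - \frac{5}{2} = \frac{19563}{2}$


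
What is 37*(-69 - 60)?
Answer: -4773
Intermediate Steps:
37*(-69 - 60) = 37*(-129) = -4773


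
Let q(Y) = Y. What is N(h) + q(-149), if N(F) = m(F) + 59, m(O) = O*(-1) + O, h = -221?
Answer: -90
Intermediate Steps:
m(O) = 0 (m(O) = -O + O = 0)
N(F) = 59 (N(F) = 0 + 59 = 59)
N(h) + q(-149) = 59 - 149 = -90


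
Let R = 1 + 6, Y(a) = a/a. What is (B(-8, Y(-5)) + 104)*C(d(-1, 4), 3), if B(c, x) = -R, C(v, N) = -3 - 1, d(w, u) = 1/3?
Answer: -388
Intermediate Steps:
d(w, u) = 1/3
Y(a) = 1
R = 7
C(v, N) = -4
B(c, x) = -7 (B(c, x) = -1*7 = -7)
(B(-8, Y(-5)) + 104)*C(d(-1, 4), 3) = (-7 + 104)*(-4) = 97*(-4) = -388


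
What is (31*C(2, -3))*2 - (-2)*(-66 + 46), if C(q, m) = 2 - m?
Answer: 270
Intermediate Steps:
(31*C(2, -3))*2 - (-2)*(-66 + 46) = (31*(2 - 1*(-3)))*2 - (-2)*(-66 + 46) = (31*(2 + 3))*2 - (-2)*(-20) = (31*5)*2 - 1*40 = 155*2 - 40 = 310 - 40 = 270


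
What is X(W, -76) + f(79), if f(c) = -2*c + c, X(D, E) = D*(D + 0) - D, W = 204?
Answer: 41333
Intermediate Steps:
X(D, E) = D**2 - D (X(D, E) = D*D - D = D**2 - D)
f(c) = -c
X(W, -76) + f(79) = 204*(-1 + 204) - 1*79 = 204*203 - 79 = 41412 - 79 = 41333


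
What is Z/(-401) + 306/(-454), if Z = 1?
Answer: -61580/91027 ≈ -0.67650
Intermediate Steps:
Z/(-401) + 306/(-454) = 1/(-401) + 306/(-454) = 1*(-1/401) + 306*(-1/454) = -1/401 - 153/227 = -61580/91027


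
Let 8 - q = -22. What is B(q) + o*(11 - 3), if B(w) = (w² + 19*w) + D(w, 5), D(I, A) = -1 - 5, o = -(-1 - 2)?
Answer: 1488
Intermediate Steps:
q = 30 (q = 8 - 1*(-22) = 8 + 22 = 30)
o = 3 (o = -1*(-3) = 3)
D(I, A) = -6
B(w) = -6 + w² + 19*w (B(w) = (w² + 19*w) - 6 = -6 + w² + 19*w)
B(q) + o*(11 - 3) = (-6 + 30² + 19*30) + 3*(11 - 3) = (-6 + 900 + 570) + 3*8 = 1464 + 24 = 1488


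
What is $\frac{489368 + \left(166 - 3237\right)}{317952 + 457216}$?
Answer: $\frac{486297}{775168} \approx 0.62734$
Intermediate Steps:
$\frac{489368 + \left(166 - 3237\right)}{317952 + 457216} = \frac{489368 + \left(166 - 3237\right)}{775168} = \left(489368 - 3071\right) \frac{1}{775168} = 486297 \cdot \frac{1}{775168} = \frac{486297}{775168}$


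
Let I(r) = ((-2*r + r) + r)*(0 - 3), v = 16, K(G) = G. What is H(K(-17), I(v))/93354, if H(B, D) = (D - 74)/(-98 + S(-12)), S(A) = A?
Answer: 37/5134470 ≈ 7.2062e-6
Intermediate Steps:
I(r) = 0 (I(r) = (-r + r)*(-3) = 0*(-3) = 0)
H(B, D) = 37/55 - D/110 (H(B, D) = (D - 74)/(-98 - 12) = (-74 + D)/(-110) = (-74 + D)*(-1/110) = 37/55 - D/110)
H(K(-17), I(v))/93354 = (37/55 - 1/110*0)/93354 = (37/55 + 0)*(1/93354) = (37/55)*(1/93354) = 37/5134470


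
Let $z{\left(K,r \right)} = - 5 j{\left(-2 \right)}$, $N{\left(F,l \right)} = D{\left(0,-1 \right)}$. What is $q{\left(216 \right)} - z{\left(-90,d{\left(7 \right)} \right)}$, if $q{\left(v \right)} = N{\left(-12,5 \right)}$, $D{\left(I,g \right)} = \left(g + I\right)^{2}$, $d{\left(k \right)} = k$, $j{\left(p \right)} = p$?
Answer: $-9$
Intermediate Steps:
$D{\left(I,g \right)} = \left(I + g\right)^{2}$
$N{\left(F,l \right)} = 1$ ($N{\left(F,l \right)} = \left(0 - 1\right)^{2} = \left(-1\right)^{2} = 1$)
$q{\left(v \right)} = 1$
$z{\left(K,r \right)} = 10$ ($z{\left(K,r \right)} = \left(-5\right) \left(-2\right) = 10$)
$q{\left(216 \right)} - z{\left(-90,d{\left(7 \right)} \right)} = 1 - 10 = -9$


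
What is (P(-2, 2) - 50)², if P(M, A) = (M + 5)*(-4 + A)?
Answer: 3136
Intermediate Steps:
P(M, A) = (-4 + A)*(5 + M) (P(M, A) = (5 + M)*(-4 + A) = (-4 + A)*(5 + M))
(P(-2, 2) - 50)² = ((-20 - 4*(-2) + 5*2 + 2*(-2)) - 50)² = ((-20 + 8 + 10 - 4) - 50)² = (-6 - 50)² = (-56)² = 3136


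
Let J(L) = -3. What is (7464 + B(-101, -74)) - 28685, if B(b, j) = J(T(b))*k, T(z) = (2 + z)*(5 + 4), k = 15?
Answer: -21266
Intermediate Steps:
T(z) = 18 + 9*z (T(z) = (2 + z)*9 = 18 + 9*z)
B(b, j) = -45 (B(b, j) = -3*15 = -45)
(7464 + B(-101, -74)) - 28685 = (7464 - 45) - 28685 = 7419 - 28685 = -21266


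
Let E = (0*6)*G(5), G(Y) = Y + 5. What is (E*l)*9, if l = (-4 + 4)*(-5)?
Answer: 0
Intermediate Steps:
G(Y) = 5 + Y
E = 0 (E = (0*6)*(5 + 5) = 0*10 = 0)
l = 0 (l = 0*(-5) = 0)
(E*l)*9 = (0*0)*9 = 0*9 = 0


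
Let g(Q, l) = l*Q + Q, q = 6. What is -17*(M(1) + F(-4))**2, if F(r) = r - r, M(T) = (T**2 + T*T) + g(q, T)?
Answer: -3332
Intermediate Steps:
g(Q, l) = Q + Q*l (g(Q, l) = Q*l + Q = Q + Q*l)
M(T) = 6 + 2*T**2 + 6*T (M(T) = (T**2 + T*T) + 6*(1 + T) = (T**2 + T**2) + (6 + 6*T) = 2*T**2 + (6 + 6*T) = 6 + 2*T**2 + 6*T)
F(r) = 0
-17*(M(1) + F(-4))**2 = -17*((6 + 2*1**2 + 6*1) + 0)**2 = -17*((6 + 2*1 + 6) + 0)**2 = -17*((6 + 2 + 6) + 0)**2 = -17*(14 + 0)**2 = -17*14**2 = -17*196 = -3332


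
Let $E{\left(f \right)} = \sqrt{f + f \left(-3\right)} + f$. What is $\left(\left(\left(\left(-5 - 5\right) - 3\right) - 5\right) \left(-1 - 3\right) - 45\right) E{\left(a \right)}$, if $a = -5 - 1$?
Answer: $-162 + 54 \sqrt{3} \approx -68.469$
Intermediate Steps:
$a = -6$ ($a = -5 - 1 = -6$)
$E{\left(f \right)} = f + \sqrt{2} \sqrt{- f}$ ($E{\left(f \right)} = \sqrt{f - 3 f} + f = \sqrt{- 2 f} + f = \sqrt{2} \sqrt{- f} + f = f + \sqrt{2} \sqrt{- f}$)
$\left(\left(\left(\left(-5 - 5\right) - 3\right) - 5\right) \left(-1 - 3\right) - 45\right) E{\left(a \right)} = \left(\left(\left(\left(-5 - 5\right) - 3\right) - 5\right) \left(-1 - 3\right) - 45\right) \left(-6 + \sqrt{2} \sqrt{\left(-1\right) \left(-6\right)}\right) = \left(\left(\left(-10 - 3\right) - 5\right) \left(-1 - 3\right) - 45\right) \left(-6 + \sqrt{2} \sqrt{6}\right) = \left(\left(-13 - 5\right) \left(-4\right) - 45\right) \left(-6 + 2 \sqrt{3}\right) = \left(\left(-18\right) \left(-4\right) - 45\right) \left(-6 + 2 \sqrt{3}\right) = \left(72 - 45\right) \left(-6 + 2 \sqrt{3}\right) = 27 \left(-6 + 2 \sqrt{3}\right) = -162 + 54 \sqrt{3}$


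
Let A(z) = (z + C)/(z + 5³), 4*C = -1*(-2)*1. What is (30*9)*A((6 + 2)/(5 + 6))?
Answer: 1215/461 ≈ 2.6356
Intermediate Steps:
C = ½ (C = (-1*(-2)*1)/4 = (2*1)/4 = (¼)*2 = ½ ≈ 0.50000)
A(z) = (½ + z)/(125 + z) (A(z) = (z + ½)/(z + 5³) = (½ + z)/(z + 125) = (½ + z)/(125 + z))
(30*9)*A((6 + 2)/(5 + 6)) = (30*9)*((½ + (6 + 2)/(5 + 6))/(125 + (6 + 2)/(5 + 6))) = 270*((½ + 8/11)/(125 + 8/11)) = 270*((27/22)/(1383/11)) = 270*((11/1383)*(27/22)) = 270*(9/922) = 1215/461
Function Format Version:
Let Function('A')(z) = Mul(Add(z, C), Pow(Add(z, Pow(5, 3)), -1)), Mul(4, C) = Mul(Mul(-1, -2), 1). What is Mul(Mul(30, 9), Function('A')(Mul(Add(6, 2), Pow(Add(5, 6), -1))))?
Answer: Rational(1215, 461) ≈ 2.6356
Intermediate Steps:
C = Rational(1, 2) (C = Mul(Rational(1, 4), Mul(Mul(-1, -2), 1)) = Mul(Rational(1, 4), Mul(2, 1)) = Mul(Rational(1, 4), 2) = Rational(1, 2) ≈ 0.50000)
Function('A')(z) = Mul(Pow(Add(125, z), -1), Add(Rational(1, 2), z)) (Function('A')(z) = Mul(Add(z, Rational(1, 2)), Pow(Add(z, Pow(5, 3)), -1)) = Mul(Add(Rational(1, 2), z), Pow(Add(z, 125), -1)) = Mul(Add(Rational(1, 2), z), Pow(Add(125, z), -1)) = Mul(Pow(Add(125, z), -1), Add(Rational(1, 2), z)))
Mul(Mul(30, 9), Function('A')(Mul(Add(6, 2), Pow(Add(5, 6), -1)))) = Mul(Mul(30, 9), Mul(Pow(Add(125, Mul(Add(6, 2), Pow(Add(5, 6), -1))), -1), Add(Rational(1, 2), Mul(Add(6, 2), Pow(Add(5, 6), -1))))) = Mul(270, Mul(Pow(Add(125, Mul(8, Pow(11, -1))), -1), Add(Rational(1, 2), Mul(8, Pow(11, -1))))) = Mul(270, Mul(Pow(Add(125, Mul(8, Rational(1, 11))), -1), Add(Rational(1, 2), Mul(8, Rational(1, 11))))) = Mul(270, Mul(Pow(Add(125, Rational(8, 11)), -1), Add(Rational(1, 2), Rational(8, 11)))) = Mul(270, Mul(Pow(Rational(1383, 11), -1), Rational(27, 22))) = Mul(270, Mul(Rational(11, 1383), Rational(27, 22))) = Mul(270, Rational(9, 922)) = Rational(1215, 461)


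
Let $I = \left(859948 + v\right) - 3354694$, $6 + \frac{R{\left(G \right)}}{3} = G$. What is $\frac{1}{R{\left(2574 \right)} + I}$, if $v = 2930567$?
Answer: $\frac{1}{443525} \approx 2.2547 \cdot 10^{-6}$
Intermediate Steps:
$R{\left(G \right)} = -18 + 3 G$
$I = 435821$ ($I = \left(859948 + 2930567\right) - 3354694 = 3790515 - 3354694 = 435821$)
$\frac{1}{R{\left(2574 \right)} + I} = \frac{1}{\left(-18 + 3 \cdot 2574\right) + 435821} = \frac{1}{\left(-18 + 7722\right) + 435821} = \frac{1}{7704 + 435821} = \frac{1}{443525}$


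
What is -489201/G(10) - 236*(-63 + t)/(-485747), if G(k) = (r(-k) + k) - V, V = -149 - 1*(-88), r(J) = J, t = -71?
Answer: -4027624529/502213 ≈ -8019.8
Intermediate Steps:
V = -61 (V = -149 + 88 = -61)
G(k) = 61 (G(k) = (-k + k) - 1*(-61) = 0 + 61 = 61)
-489201/G(10) - 236*(-63 + t)/(-485747) = -489201/61 - 236*(-63 - 71)/(-485747) = -489201*1/61 - 236*(-134)*(-1/485747) = -489201/61 + 31624*(-1/485747) = -489201/61 - 536/8233 = -4027624529/502213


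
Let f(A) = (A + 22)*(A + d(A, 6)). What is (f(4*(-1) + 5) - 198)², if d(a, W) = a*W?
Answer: 1369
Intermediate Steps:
d(a, W) = W*a
f(A) = 7*A*(22 + A) (f(A) = (A + 22)*(A + 6*A) = (22 + A)*(7*A) = 7*A*(22 + A))
(f(4*(-1) + 5) - 198)² = (7*(4*(-1) + 5)*(22 + (4*(-1) + 5)) - 198)² = (7*(-4 + 5)*(22 + (-4 + 5)) - 198)² = (7*1*(22 + 1) - 198)² = (7*1*23 - 198)² = (161 - 198)² = (-37)² = 1369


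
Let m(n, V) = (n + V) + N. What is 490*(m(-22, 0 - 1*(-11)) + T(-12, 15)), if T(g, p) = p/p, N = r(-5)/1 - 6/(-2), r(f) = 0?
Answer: -3430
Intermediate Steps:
N = 3 (N = 0/1 - 6/(-2) = 0*1 - 6*(-½) = 0 + 3 = 3)
m(n, V) = 3 + V + n (m(n, V) = (n + V) + 3 = (V + n) + 3 = 3 + V + n)
T(g, p) = 1
490*(m(-22, 0 - 1*(-11)) + T(-12, 15)) = 490*((3 + (0 - 1*(-11)) - 22) + 1) = 490*((3 + (0 + 11) - 22) + 1) = 490*((3 + 11 - 22) + 1) = 490*(-8 + 1) = 490*(-7) = -3430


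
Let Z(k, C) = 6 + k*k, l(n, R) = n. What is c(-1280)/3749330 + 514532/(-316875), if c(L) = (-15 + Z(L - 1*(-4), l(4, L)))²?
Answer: 12923243247724051/18277983750 ≈ 7.0704e+5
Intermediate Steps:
Z(k, C) = 6 + k²
c(L) = (-9 + (4 + L)²)² (c(L) = (-15 + (6 + (L - 1*(-4))²))² = (-15 + (6 + (L + 4)²))² = (-15 + (6 + (4 + L)²))² = (-9 + (4 + L)²)²)
c(-1280)/3749330 + 514532/(-316875) = (-9 + (4 - 1280)²)²/3749330 + 514532/(-316875) = (-9 + (-1276)²)²*(1/3749330) + 514532*(-1/316875) = (-9 + 1628176)²*(1/3749330) - 514532/316875 = 1628167²*(1/3749330) - 514532/316875 = 2650927779889*(1/3749330) - 514532/316875 = 2650927779889/3749330 - 514532/316875 = 12923243247724051/18277983750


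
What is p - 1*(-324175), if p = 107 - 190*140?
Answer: 297682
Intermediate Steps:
p = -26493 (p = 107 - 26600 = -26493)
p - 1*(-324175) = -26493 - 1*(-324175) = -26493 + 324175 = 297682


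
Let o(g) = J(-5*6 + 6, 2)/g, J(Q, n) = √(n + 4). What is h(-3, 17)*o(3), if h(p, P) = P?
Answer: 17*√6/3 ≈ 13.880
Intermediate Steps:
J(Q, n) = √(4 + n)
o(g) = √6/g (o(g) = √(4 + 2)/g = √6/g)
h(-3, 17)*o(3) = 17*(√6/3) = 17*√6/3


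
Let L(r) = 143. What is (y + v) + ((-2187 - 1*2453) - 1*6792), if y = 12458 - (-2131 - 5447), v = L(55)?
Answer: 8747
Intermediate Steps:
v = 143
y = 20036 (y = 12458 - 1*(-7578) = 12458 + 7578 = 20036)
(y + v) + ((-2187 - 1*2453) - 1*6792) = (20036 + 143) + ((-2187 - 1*2453) - 1*6792) = 20179 + ((-2187 - 2453) - 6792) = 20179 + (-4640 - 6792) = 20179 - 11432 = 8747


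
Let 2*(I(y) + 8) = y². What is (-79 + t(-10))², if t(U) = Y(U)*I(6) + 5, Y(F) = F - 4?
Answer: 45796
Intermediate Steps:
Y(F) = -4 + F
I(y) = -8 + y²/2
t(U) = -35 + 10*U (t(U) = (-4 + U)*(-8 + (½)*6²) + 5 = (-4 + U)*(-8 + (½)*36) + 5 = (-4 + U)*(-8 + 18) + 5 = (-4 + U)*10 + 5 = (-40 + 10*U) + 5 = -35 + 10*U)
(-79 + t(-10))² = (-79 + (-35 + 10*(-10)))² = (-79 + (-35 - 100))² = (-79 - 135)² = (-214)² = 45796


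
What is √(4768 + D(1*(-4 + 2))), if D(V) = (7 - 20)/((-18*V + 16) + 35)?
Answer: √36087861/87 ≈ 69.050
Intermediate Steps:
D(V) = -13/(51 - 18*V) (D(V) = -13/((16 - 18*V) + 35) = -13/(51 - 18*V))
√(4768 + D(1*(-4 + 2))) = √(4768 + 13/(3*(-17 + 6*(1*(-4 + 2))))) = √(4768 + 13/(3*(-17 + 6*(1*(-2))))) = √(4768 + 13/(3*(-17 + 6*(-2)))) = √(4768 + 13/(3*(-17 - 12))) = √(4768 + (13/3)/(-29)) = √(4768 + (13/3)*(-1/29)) = √(4768 - 13/87) = √(414803/87) = √36087861/87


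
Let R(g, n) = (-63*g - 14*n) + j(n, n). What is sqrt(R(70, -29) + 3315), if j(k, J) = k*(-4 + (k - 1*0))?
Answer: 2*sqrt(67) ≈ 16.371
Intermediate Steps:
j(k, J) = k*(-4 + k) (j(k, J) = k*(-4 + (k + 0)) = k*(-4 + k))
R(g, n) = -63*g - 14*n + n*(-4 + n) (R(g, n) = (-63*g - 14*n) + n*(-4 + n) = -63*g - 14*n + n*(-4 + n))
sqrt(R(70, -29) + 3315) = sqrt(((-29)**2 - 63*70 - 18*(-29)) + 3315) = sqrt((841 - 4410 + 522) + 3315) = sqrt(-3047 + 3315) = sqrt(268) = 2*sqrt(67)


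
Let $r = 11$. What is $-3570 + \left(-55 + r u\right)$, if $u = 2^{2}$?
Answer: $-3581$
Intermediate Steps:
$u = 4$
$-3570 + \left(-55 + r u\right) = -3570 + \left(-55 + 11 \cdot 4\right) = -3570 + \left(-55 + 44\right) = -3570 - 11 = -3581$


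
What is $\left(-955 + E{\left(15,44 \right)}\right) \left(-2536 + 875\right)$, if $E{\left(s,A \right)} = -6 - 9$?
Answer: $1611170$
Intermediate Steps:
$E{\left(s,A \right)} = -15$ ($E{\left(s,A \right)} = -6 - 9 = -15$)
$\left(-955 + E{\left(15,44 \right)}\right) \left(-2536 + 875\right) = \left(-955 - 15\right) \left(-2536 + 875\right) = \left(-970\right) \left(-1661\right) = 1611170$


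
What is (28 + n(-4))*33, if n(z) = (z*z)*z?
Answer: -1188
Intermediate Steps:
n(z) = z³ (n(z) = z²*z = z³)
(28 + n(-4))*33 = (28 + (-4)³)*33 = (28 - 64)*33 = -36*33 = -1188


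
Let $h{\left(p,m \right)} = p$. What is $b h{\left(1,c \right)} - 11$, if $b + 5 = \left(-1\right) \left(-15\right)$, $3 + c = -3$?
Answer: $-1$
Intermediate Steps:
$c = -6$ ($c = -3 - 3 = -6$)
$b = 10$ ($b = -5 - -15 = -5 + 15 = 10$)
$b h{\left(1,c \right)} - 11 = 10 \cdot 1 - 11 = 10 - 11 = -1$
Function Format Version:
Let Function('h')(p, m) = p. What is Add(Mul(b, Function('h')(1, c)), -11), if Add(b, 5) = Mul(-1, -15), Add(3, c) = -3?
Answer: -1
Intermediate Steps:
c = -6 (c = Add(-3, -3) = -6)
b = 10 (b = Add(-5, Mul(-1, -15)) = Add(-5, 15) = 10)
Add(Mul(b, Function('h')(1, c)), -11) = Add(Mul(10, 1), -11) = Add(10, -11) = -1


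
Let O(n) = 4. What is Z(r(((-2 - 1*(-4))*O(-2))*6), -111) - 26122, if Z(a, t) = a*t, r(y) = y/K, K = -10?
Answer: -127946/5 ≈ -25589.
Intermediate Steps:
r(y) = -y/10 (r(y) = y/(-10) = y*(-⅒) = -y/10)
Z(r(((-2 - 1*(-4))*O(-2))*6), -111) - 26122 = -(-2 - 1*(-4))*4*6/10*(-111) - 26122 = -(-2 + 4)*4*6/10*(-111) - 26122 = -2*4*6/10*(-111) - 26122 = -4*6/5*(-111) - 26122 = -⅒*48*(-111) - 26122 = -24/5*(-111) - 26122 = 2664/5 - 26122 = -127946/5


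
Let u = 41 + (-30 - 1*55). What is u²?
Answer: 1936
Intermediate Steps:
u = -44 (u = 41 + (-30 - 55) = 41 - 85 = -44)
u² = (-44)² = 1936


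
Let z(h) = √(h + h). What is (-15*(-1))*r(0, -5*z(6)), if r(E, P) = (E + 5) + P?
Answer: 75 - 150*√3 ≈ -184.81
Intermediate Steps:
z(h) = √2*√h (z(h) = √(2*h) = √2*√h)
r(E, P) = 5 + E + P (r(E, P) = (5 + E) + P = 5 + E + P)
(-15*(-1))*r(0, -5*z(6)) = (-15*(-1))*(5 + 0 - 5*√2*√6) = 15*(5 + 0 - 10*√3) = 15*(5 - 10*√3) = 75 - 150*√3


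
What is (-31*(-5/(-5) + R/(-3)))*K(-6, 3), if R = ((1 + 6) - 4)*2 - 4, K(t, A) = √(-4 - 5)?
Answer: -31*I ≈ -31.0*I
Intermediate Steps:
K(t, A) = 3*I (K(t, A) = √(-9) = 3*I)
R = 2 (R = (7 - 4)*2 - 4 = 3*2 - 4 = 6 - 4 = 2)
(-31*(-5/(-5) + R/(-3)))*K(-6, 3) = (-31*(-5/(-5) + 2/(-3)))*(3*I) = (-31*(-5*(-⅕) + 2*(-⅓)))*(3*I) = (-31*(1 - ⅔))*(3*I) = (-31*⅓)*(3*I) = -31*I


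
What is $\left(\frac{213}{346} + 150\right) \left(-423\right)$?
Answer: $- \frac{22043799}{346} \approx -63710.0$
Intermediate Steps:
$\left(\frac{213}{346} + 150\right) \left(-423\right) = \frac{52113}{346} \left(-423\right) = - \frac{22043799}{346}$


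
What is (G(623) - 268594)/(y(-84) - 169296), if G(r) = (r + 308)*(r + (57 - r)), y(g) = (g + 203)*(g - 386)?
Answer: 215527/225226 ≈ 0.95694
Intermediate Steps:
y(g) = (-386 + g)*(203 + g) (y(g) = (203 + g)*(-386 + g) = (-386 + g)*(203 + g))
G(r) = 17556 + 57*r (G(r) = (308 + r)*57 = 17556 + 57*r)
(G(623) - 268594)/(y(-84) - 169296) = ((17556 + 57*623) - 268594)/((-78358 + (-84)**2 - 183*(-84)) - 169296) = ((17556 + 35511) - 268594)/((-78358 + 7056 + 15372) - 169296) = (53067 - 268594)/(-55930 - 169296) = -215527/(-225226) = -215527*(-1/225226) = 215527/225226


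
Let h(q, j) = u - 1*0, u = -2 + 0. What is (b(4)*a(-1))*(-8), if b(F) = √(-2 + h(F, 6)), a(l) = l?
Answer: 16*I ≈ 16.0*I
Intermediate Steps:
u = -2
h(q, j) = -2 (h(q, j) = -2 - 1*0 = -2 + 0 = -2)
b(F) = 2*I (b(F) = √(-2 - 2) = √(-4) = 2*I)
(b(4)*a(-1))*(-8) = ((2*I)*(-1))*(-8) = -2*I*(-8) = 16*I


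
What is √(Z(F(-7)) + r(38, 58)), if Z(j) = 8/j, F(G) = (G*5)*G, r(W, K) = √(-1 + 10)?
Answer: √3715/35 ≈ 1.7415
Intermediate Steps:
r(W, K) = 3 (r(W, K) = √9 = 3)
F(G) = 5*G² (F(G) = (5*G)*G = 5*G²)
√(Z(F(-7)) + r(38, 58)) = √(8/((5*(-7)²)) + 3) = √(8/((5*49)) + 3) = √(8/245 + 3) = √(743/245) = √3715/35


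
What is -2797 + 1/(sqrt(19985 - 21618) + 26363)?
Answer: (-2797*sqrt(1633) + 73737310*I)/(sqrt(1633) - 26363*I) ≈ -2797.0 - 5.5879e-8*I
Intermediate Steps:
-2797 + 1/(sqrt(19985 - 21618) + 26363) = -2797 + 1/(sqrt(-1633) + 26363) = -2797 + 1/(I*sqrt(1633) + 26363) = -2797 + 1/(26363 + I*sqrt(1633))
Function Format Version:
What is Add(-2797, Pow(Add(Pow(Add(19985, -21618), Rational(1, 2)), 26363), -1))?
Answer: Mul(Pow(Add(Pow(1633, Rational(1, 2)), Mul(-26363, I)), -1), Add(Mul(-2797, Pow(1633, Rational(1, 2))), Mul(73737310, I))) ≈ Add(-2797.0, Mul(-5.5879e-8, I))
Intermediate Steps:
Add(-2797, Pow(Add(Pow(Add(19985, -21618), Rational(1, 2)), 26363), -1)) = Add(-2797, Pow(Add(Pow(-1633, Rational(1, 2)), 26363), -1)) = Add(-2797, Pow(Add(Mul(I, Pow(1633, Rational(1, 2))), 26363), -1)) = Add(-2797, Pow(Add(26363, Mul(I, Pow(1633, Rational(1, 2)))), -1))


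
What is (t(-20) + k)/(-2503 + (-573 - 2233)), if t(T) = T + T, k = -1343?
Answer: 1383/5309 ≈ 0.26050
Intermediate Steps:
t(T) = 2*T
(t(-20) + k)/(-2503 + (-573 - 2233)) = (2*(-20) - 1343)/(-2503 + (-573 - 2233)) = (-40 - 1343)/(-2503 - 2806) = -1383/(-5309) = -1383*(-1/5309) = 1383/5309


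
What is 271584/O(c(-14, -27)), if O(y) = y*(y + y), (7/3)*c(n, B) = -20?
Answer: 46207/25 ≈ 1848.3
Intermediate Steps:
c(n, B) = -60/7 (c(n, B) = (3/7)*(-20) = -60/7)
O(y) = 2*y² (O(y) = y*(2*y) = 2*y²)
271584/O(c(-14, -27)) = 271584/((2*(-60/7)²)) = 271584/((2*(3600/49))) = 271584/(7200/49) = 271584*(49/7200) = 46207/25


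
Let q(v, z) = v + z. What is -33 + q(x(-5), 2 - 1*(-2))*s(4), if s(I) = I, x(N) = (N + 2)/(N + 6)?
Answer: -29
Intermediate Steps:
x(N) = (2 + N)/(6 + N)
-33 + q(x(-5), 2 - 1*(-2))*s(4) = -33 + ((2 - 5)/(6 - 5) + (2 - 1*(-2)))*4 = -33 + (-3/1 + (2 + 2))*4 = -33 + (1*(-3) + 4)*4 = -33 + (-3 + 4)*4 = -33 + 1*4 = -33 + 4 = -29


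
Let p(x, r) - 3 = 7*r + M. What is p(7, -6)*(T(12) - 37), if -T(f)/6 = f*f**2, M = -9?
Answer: 499440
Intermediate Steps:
T(f) = -6*f**3 (T(f) = -6*f*f**2 = -6*f**3)
p(x, r) = -6 + 7*r (p(x, r) = 3 + (7*r - 9) = 3 + (-9 + 7*r) = -6 + 7*r)
p(7, -6)*(T(12) - 37) = (-6 + 7*(-6))*(-6*12**3 - 37) = (-6 - 42)*(-6*1728 - 37) = -48*(-10368 - 37) = -48*(-10405) = 499440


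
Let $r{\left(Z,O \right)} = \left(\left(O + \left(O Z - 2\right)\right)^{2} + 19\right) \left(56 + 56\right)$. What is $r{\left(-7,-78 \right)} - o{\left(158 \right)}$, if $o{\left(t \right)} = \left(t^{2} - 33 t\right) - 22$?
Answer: $24303872$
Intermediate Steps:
$o{\left(t \right)} = -22 + t^{2} - 33 t$
$r{\left(Z,O \right)} = 2128 + 112 \left(-2 + O + O Z\right)^{2}$ ($r{\left(Z,O \right)} = \left(\left(O + \left(-2 + O Z\right)\right)^{2} + 19\right) 112 = \left(\left(-2 + O + O Z\right)^{2} + 19\right) 112 = \left(19 + \left(-2 + O + O Z\right)^{2}\right) 112 = 2128 + 112 \left(-2 + O + O Z\right)^{2}$)
$r{\left(-7,-78 \right)} - o{\left(158 \right)} = \left(2128 + 112 \left(-2 - 78 - -546\right)^{2}\right) - \left(-22 + 158^{2} - 5214\right) = \left(2128 + 112 \left(-2 - 78 + 546\right)^{2}\right) - \left(-22 + 24964 - 5214\right) = \left(2128 + 112 \cdot 466^{2}\right) - 19728 = \left(2128 + 112 \cdot 217156\right) - 19728 = \left(2128 + 24321472\right) - 19728 = 24323600 - 19728 = 24303872$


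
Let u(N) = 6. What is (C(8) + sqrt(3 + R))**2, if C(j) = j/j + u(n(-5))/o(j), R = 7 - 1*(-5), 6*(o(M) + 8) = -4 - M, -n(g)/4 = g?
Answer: 379/25 + 4*sqrt(15)/5 ≈ 18.258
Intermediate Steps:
n(g) = -4*g
o(M) = -26/3 - M/6 (o(M) = -8 + (-4 - M)/6 = -8 + (-2/3 - M/6) = -26/3 - M/6)
R = 12 (R = 7 + 5 = 12)
C(j) = 1 + 6/(-26/3 - j/6) (C(j) = j/j + 6/(-26/3 - j/6) = 1 + 6/(-26/3 - j/6))
(C(8) + sqrt(3 + R))**2 = ((16 + 8)/(52 + 8) + sqrt(3 + 12))**2 = (24/60 + sqrt(15))**2 = ((1/60)*24 + sqrt(15))**2 = (2/5 + sqrt(15))**2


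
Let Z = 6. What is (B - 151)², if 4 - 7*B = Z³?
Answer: 1610361/49 ≈ 32865.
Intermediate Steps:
B = -212/7 (B = 4/7 - ⅐*6³ = 4/7 - ⅐*216 = 4/7 - 216/7 = -212/7 ≈ -30.286)
(B - 151)² = (-212/7 - 151)² = (-1269/7)² = 1610361/49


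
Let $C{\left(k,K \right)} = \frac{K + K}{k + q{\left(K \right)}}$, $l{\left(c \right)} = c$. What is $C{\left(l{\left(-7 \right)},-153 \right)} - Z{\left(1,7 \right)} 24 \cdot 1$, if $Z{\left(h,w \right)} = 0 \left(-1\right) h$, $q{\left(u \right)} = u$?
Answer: $\frac{153}{80} \approx 1.9125$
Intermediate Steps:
$Z{\left(h,w \right)} = 0$ ($Z{\left(h,w \right)} = 0 h = 0$)
$C{\left(k,K \right)} = \frac{2 K}{K + k}$ ($C{\left(k,K \right)} = \frac{K + K}{k + K} = \frac{2 K}{K + k}$)
$C{\left(l{\left(-7 \right)},-153 \right)} - Z{\left(1,7 \right)} 24 \cdot 1 = 2 \left(-153\right) \frac{1}{-153 - 7} - 0 \cdot 24 \cdot 1 = 2 \left(-153\right) \frac{1}{-160} - 0 \cdot 1 = 2 \left(-153\right) \left(- \frac{1}{160}\right) - 0 = \frac{153}{80} + 0 = \frac{153}{80}$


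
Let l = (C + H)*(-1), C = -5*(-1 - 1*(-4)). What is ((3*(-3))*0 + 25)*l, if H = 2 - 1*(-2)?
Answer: 275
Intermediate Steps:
C = -15 (C = -5*(-1 + 4) = -5*3 = -15)
H = 4 (H = 2 + 2 = 4)
l = 11 (l = (-15 + 4)*(-1) = -11*(-1) = 11)
((3*(-3))*0 + 25)*l = ((3*(-3))*0 + 25)*11 = (-9*0 + 25)*11 = (0 + 25)*11 = 25*11 = 275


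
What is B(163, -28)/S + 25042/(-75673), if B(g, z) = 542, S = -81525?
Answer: -2082563816/6169241325 ≈ -0.33757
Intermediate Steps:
B(163, -28)/S + 25042/(-75673) = 542/(-81525) + 25042/(-75673) = 542*(-1/81525) + 25042*(-1/75673) = -542/81525 - 25042/75673 = -2082563816/6169241325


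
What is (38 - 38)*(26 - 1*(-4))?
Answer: 0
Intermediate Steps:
(38 - 38)*(26 - 1*(-4)) = 0*(26 + 4) = 0*30 = 0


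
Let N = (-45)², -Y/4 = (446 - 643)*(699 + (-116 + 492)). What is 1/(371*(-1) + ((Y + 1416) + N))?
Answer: 1/850170 ≈ 1.1762e-6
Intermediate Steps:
Y = 847100 (Y = -4*(446 - 643)*(699 + (-116 + 492)) = -(-788)*(699 + 376) = -(-788)*1075 = -4*(-211775) = 847100)
N = 2025
1/(371*(-1) + ((Y + 1416) + N)) = 1/(371*(-1) + ((847100 + 1416) + 2025)) = 1/(-371 + (848516 + 2025)) = 1/(-371 + 850541) = 1/850170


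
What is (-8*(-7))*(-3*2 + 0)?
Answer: -336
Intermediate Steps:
(-8*(-7))*(-3*2 + 0) = 56*(-6 + 0) = 56*(-6) = -336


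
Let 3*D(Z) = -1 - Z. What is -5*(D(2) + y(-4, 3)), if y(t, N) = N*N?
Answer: -40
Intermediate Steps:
y(t, N) = N²
D(Z) = -⅓ - Z/3 (D(Z) = (-1 - Z)/3 = -⅓ - Z/3)
-5*(D(2) + y(-4, 3)) = -5*((-⅓ - ⅓*2) + 3²) = -5*((-⅓ - ⅔) + 9) = -5*(-1 + 9) = -5*8 = -40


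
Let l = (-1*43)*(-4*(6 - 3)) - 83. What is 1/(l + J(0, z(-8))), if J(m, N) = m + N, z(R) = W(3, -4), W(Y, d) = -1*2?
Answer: 1/431 ≈ 0.0023202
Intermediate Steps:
W(Y, d) = -2
z(R) = -2
J(m, N) = N + m
l = 433 (l = -(-172)*3 - 83 = -43*(-12) - 83 = 516 - 83 = 433)
1/(l + J(0, z(-8))) = 1/(433 + (-2 + 0)) = 1/(433 - 2) = 1/431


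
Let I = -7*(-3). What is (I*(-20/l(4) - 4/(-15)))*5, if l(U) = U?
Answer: -497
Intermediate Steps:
I = 21
(I*(-20/l(4) - 4/(-15)))*5 = (21*(-20/4 - 4/(-15)))*5 = (21*(-20*1/4 - 4*(-1/15)))*5 = (21*(-5 + 4/15))*5 = (21*(-71/15))*5 = -497/5*5 = -497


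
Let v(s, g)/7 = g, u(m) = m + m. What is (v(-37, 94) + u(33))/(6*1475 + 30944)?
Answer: 362/19897 ≈ 0.018194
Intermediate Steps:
u(m) = 2*m
v(s, g) = 7*g
(v(-37, 94) + u(33))/(6*1475 + 30944) = (7*94 + 2*33)/(6*1475 + 30944) = (658 + 66)/(8850 + 30944) = 724/39794 = 724*(1/39794) = 362/19897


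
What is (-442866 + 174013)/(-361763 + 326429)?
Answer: 20681/2718 ≈ 7.6089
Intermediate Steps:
(-442866 + 174013)/(-361763 + 326429) = -268853/(-35334) = -268853*(-1/35334) = 20681/2718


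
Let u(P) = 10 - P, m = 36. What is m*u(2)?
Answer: 288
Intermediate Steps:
m*u(2) = 36*(10 - 1*2) = 36*(10 - 2) = 36*8 = 288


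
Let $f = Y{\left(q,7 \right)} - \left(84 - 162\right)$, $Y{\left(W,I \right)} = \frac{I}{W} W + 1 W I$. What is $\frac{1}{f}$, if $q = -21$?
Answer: $- \frac{1}{62} \approx -0.016129$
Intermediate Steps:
$Y{\left(W,I \right)} = I + I W$ ($Y{\left(W,I \right)} = I + W I = I + I W$)
$f = -62$ ($f = 7 \left(1 - 21\right) - \left(84 - 162\right) = 7 \left(-20\right) - \left(84 - 162\right) = -140 - -78 = -140 + 78 = -62$)
$\frac{1}{f} = \frac{1}{-62} = - \frac{1}{62}$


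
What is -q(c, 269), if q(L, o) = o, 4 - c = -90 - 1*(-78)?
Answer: -269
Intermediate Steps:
c = 16 (c = 4 - (-90 - 1*(-78)) = 4 - (-90 + 78) = 4 - 1*(-12) = 4 + 12 = 16)
-q(c, 269) = -1*269 = -269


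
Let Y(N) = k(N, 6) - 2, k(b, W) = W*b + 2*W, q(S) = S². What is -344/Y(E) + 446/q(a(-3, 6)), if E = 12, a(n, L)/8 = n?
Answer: -40393/11808 ≈ -3.4208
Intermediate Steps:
a(n, L) = 8*n
k(b, W) = 2*W + W*b
Y(N) = 10 + 6*N (Y(N) = 6*(2 + N) - 2 = (12 + 6*N) - 2 = 10 + 6*N)
-344/Y(E) + 446/q(a(-3, 6)) = -344/(10 + 6*12) + 446/((8*(-3))²) = -344/(10 + 72) + 446/((-24)²) = -344/82 + 446/576 = -344*1/82 + 446*(1/576) = -172/41 + 223/288 = -40393/11808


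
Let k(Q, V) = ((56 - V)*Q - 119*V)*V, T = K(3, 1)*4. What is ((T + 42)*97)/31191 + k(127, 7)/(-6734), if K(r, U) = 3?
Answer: -734597/135161 ≈ -5.4350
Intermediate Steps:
T = 12 (T = 3*4 = 12)
k(Q, V) = V*(-119*V + Q*(56 - V)) (k(Q, V) = (Q*(56 - V) - 119*V)*V = (-119*V + Q*(56 - V))*V = V*(-119*V + Q*(56 - V)))
((T + 42)*97)/31191 + k(127, 7)/(-6734) = ((12 + 42)*97)/31191 + (7*(-119*7 + 56*127 - 1*127*7))/(-6734) = (54*97)*(1/31191) + (7*(-833 + 7112 - 889))*(-1/6734) = 5238*(1/31191) + (7*5390)*(-1/6734) = 1746/10397 + 37730*(-1/6734) = 1746/10397 - 2695/481 = -734597/135161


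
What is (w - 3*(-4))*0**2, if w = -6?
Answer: 0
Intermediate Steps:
(w - 3*(-4))*0**2 = (-6 - 3*(-4))*0**2 = (-6 + 12)*0 = 6*0 = 0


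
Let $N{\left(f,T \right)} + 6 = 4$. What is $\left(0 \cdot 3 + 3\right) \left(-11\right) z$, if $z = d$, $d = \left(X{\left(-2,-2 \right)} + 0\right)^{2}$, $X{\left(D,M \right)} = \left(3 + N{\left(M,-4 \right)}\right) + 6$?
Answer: $-1617$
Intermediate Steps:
$N{\left(f,T \right)} = -2$ ($N{\left(f,T \right)} = -6 + 4 = -2$)
$X{\left(D,M \right)} = 7$ ($X{\left(D,M \right)} = \left(3 - 2\right) + 6 = 1 + 6 = 7$)
$d = 49$ ($d = \left(7 + 0\right)^{2} = 7^{2} = 49$)
$z = 49$
$\left(0 \cdot 3 + 3\right) \left(-11\right) z = \left(0 \cdot 3 + 3\right) \left(-11\right) 49 = \left(0 + 3\right) \left(-11\right) 49 = 3 \left(-11\right) 49 = \left(-33\right) 49 = -1617$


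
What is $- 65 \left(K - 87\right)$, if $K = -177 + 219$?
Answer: $2925$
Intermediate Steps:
$K = 42$
$- 65 \left(K - 87\right) = - 65 \left(42 - 87\right) = \left(-65\right) \left(-45\right) = 2925$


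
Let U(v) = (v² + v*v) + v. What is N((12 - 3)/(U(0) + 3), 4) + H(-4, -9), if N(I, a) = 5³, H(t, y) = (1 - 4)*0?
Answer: 125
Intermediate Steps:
H(t, y) = 0 (H(t, y) = -3*0 = 0)
U(v) = v + 2*v² (U(v) = (v² + v²) + v = 2*v² + v = v + 2*v²)
N(I, a) = 125
N((12 - 3)/(U(0) + 3), 4) + H(-4, -9) = 125 + 0 = 125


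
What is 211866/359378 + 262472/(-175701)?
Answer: -28550797175/31571536989 ≈ -0.90432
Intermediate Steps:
211866/359378 + 262472/(-175701) = 211866*(1/359378) + 262472*(-1/175701) = 105933/179689 - 262472/175701 = -28550797175/31571536989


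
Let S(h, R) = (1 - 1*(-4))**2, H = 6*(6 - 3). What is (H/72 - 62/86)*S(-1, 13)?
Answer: -2025/172 ≈ -11.773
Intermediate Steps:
H = 18 (H = 6*3 = 18)
S(h, R) = 25 (S(h, R) = (1 + 4)**2 = 5**2 = 25)
(H/72 - 62/86)*S(-1, 13) = (18/72 - 62/86)*25 = (18*(1/72) - 62*1/86)*25 = (1/4 - 31/43)*25 = -81/172*25 = -2025/172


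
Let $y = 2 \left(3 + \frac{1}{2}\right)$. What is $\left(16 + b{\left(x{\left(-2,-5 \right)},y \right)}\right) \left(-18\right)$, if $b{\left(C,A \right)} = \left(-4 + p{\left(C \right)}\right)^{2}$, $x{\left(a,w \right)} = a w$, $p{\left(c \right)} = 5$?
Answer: $-306$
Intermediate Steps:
$y = 7$ ($y = 2 \left(3 + \frac{1}{2}\right) = 2 \cdot \frac{7}{2} = 7$)
$b{\left(C,A \right)} = 1$ ($b{\left(C,A \right)} = \left(-4 + 5\right)^{2} = 1^{2} = 1$)
$\left(16 + b{\left(x{\left(-2,-5 \right)},y \right)}\right) \left(-18\right) = \left(16 + 1\right) \left(-18\right) = 17 \left(-18\right) = -306$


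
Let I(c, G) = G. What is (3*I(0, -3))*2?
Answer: -18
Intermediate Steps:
(3*I(0, -3))*2 = (3*(-3))*2 = -9*2 = -18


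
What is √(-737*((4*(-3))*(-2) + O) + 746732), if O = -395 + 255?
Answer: 4*√52014 ≈ 912.26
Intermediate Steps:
O = -140
√(-737*((4*(-3))*(-2) + O) + 746732) = √(-737*((4*(-3))*(-2) - 140) + 746732) = √(-737*(-12*(-2) - 140) + 746732) = √(-737*(24 - 140) + 746732) = √(-737*(-116) + 746732) = √(85492 + 746732) = √832224 = 4*√52014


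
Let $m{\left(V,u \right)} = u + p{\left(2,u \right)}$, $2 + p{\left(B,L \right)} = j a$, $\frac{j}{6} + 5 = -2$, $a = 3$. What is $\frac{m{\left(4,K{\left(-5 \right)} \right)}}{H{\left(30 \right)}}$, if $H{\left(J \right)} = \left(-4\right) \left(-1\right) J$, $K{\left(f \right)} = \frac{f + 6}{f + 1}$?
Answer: $- \frac{171}{160} \approx -1.0688$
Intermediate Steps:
$j = -42$ ($j = -30 + 6 \left(-2\right) = -30 - 12 = -42$)
$K{\left(f \right)} = \frac{6 + f}{1 + f}$
$p{\left(B,L \right)} = -128$ ($p{\left(B,L \right)} = -2 - 126 = -128$)
$H{\left(J \right)} = 4 J$
$m{\left(V,u \right)} = -128 + u$ ($m{\left(V,u \right)} = u - 128 = -128 + u$)
$\frac{m{\left(4,K{\left(-5 \right)} \right)}}{H{\left(30 \right)}} = \frac{-128 + \frac{6 - 5}{1 - 5}}{4 \cdot 30} = \frac{-128 + \frac{1}{-4} \cdot 1}{120} = \left(-128 - \frac{1}{4}\right) \frac{1}{120} = \left(- \frac{513}{4}\right) \frac{1}{120} = - \frac{171}{160}$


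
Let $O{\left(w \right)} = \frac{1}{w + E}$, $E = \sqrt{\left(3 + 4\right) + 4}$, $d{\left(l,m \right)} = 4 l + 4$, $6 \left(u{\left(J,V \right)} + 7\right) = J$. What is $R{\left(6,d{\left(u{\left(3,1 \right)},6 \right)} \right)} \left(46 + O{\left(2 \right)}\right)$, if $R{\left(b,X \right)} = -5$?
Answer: $- \frac{1600}{7} - \frac{5 \sqrt{11}}{7} \approx -230.94$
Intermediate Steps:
$u{\left(J,V \right)} = -7 + \frac{J}{6}$
$d{\left(l,m \right)} = 4 + 4 l$
$E = \sqrt{11}$ ($E = \sqrt{7 + 4} = \sqrt{11} \approx 3.3166$)
$O{\left(w \right)} = \frac{1}{w + \sqrt{11}}$
$R{\left(6,d{\left(u{\left(3,1 \right)},6 \right)} \right)} \left(46 + O{\left(2 \right)}\right) = - 5 \left(46 + \frac{1}{2 + \sqrt{11}}\right) = -230 - \frac{5}{2 + \sqrt{11}}$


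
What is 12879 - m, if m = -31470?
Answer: 44349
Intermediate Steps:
12879 - m = 12879 - 1*(-31470) = 12879 + 31470 = 44349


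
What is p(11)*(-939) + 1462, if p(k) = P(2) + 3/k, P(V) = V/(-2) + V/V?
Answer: 13265/11 ≈ 1205.9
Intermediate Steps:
P(V) = 1 - V/2 (P(V) = V*(-½) + 1 = -V/2 + 1 = 1 - V/2)
p(k) = 3/k (p(k) = (1 - ½*2) + 3/k = (1 - 1) + 3/k = 0 + 3/k = 3/k)
p(11)*(-939) + 1462 = (3/11)*(-939) + 1462 = -2817/11 + 1462 = 13265/11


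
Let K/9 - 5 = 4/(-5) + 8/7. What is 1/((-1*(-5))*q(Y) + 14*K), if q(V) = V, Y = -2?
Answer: 5/3316 ≈ 0.0015078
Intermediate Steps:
K = 1683/35 (K = 45 + 9*(4/(-5) + 8/7) = 45 + 9*(4*(-⅕) + 8*(⅐)) = 45 + 9*(-⅘ + 8/7) = 45 + 9*(12/35) = 45 + 108/35 = 1683/35 ≈ 48.086)
1/((-1*(-5))*q(Y) + 14*K) = 1/(-1*(-5)*(-2) + 14*(1683/35)) = 1/(5*(-2) + 3366/5) = 1/(-10 + 3366/5) = 1/(3316/5) = 5/3316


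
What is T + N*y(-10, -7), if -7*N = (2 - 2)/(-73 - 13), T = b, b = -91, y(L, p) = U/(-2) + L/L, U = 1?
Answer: -91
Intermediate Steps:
y(L, p) = ½ (y(L, p) = 1/(-2) + L/L = 1*(-½) + 1 = -½ + 1 = ½)
T = -91
N = 0 (N = -(2 - 2)/(7*(-73 - 13)) = -0/(-86) = -0*(-1)/86 = -⅐*0 = 0)
T + N*y(-10, -7) = -91 + 0*(½) = -91 + 0 = -91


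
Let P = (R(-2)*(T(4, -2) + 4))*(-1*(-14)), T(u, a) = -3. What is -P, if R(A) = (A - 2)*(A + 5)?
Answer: 168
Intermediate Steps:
R(A) = (-2 + A)*(5 + A)
P = -168 (P = ((-10 + (-2)² + 3*(-2))*(-3 + 4))*(-1*(-14)) = ((-10 + 4 - 6)*1)*14 = -12*1*14 = -12*14 = -168)
-P = -1*(-168) = 168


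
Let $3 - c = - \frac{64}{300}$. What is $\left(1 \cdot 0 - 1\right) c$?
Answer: $- \frac{241}{75} \approx -3.2133$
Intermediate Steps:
$c = \frac{241}{75}$ ($c = 3 - - \frac{64}{300} = 3 - \left(-64\right) \frac{1}{300} = 3 - - \frac{16}{75} = 3 + \frac{16}{75} = \frac{241}{75} \approx 3.2133$)
$\left(1 \cdot 0 - 1\right) c = \left(1 \cdot 0 - 1\right) \frac{241}{75} = \left(0 - 1\right) \frac{241}{75} = \left(-1\right) \frac{241}{75} = - \frac{241}{75}$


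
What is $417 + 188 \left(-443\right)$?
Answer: $-82867$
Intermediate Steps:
$417 + 188 \left(-443\right) = 417 - 83284 = -82867$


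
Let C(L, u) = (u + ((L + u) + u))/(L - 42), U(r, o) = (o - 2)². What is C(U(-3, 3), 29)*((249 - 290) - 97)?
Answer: 12144/41 ≈ 296.20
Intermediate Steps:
U(r, o) = (-2 + o)²
C(L, u) = (L + 3*u)/(-42 + L) (C(L, u) = (u + (L + 2*u))/(-42 + L) = (L + 3*u)/(-42 + L))
C(U(-3, 3), 29)*((249 - 290) - 97) = (((-2 + 3)² + 3*29)/(-42 + (-2 + 3)²))*((249 - 290) - 97) = ((1² + 87)/(-42 + 1²))*(-41 - 97) = ((1 + 87)/(-42 + 1))*(-138) = (88/(-41))*(-138) = -1/41*88*(-138) = -88/41*(-138) = 12144/41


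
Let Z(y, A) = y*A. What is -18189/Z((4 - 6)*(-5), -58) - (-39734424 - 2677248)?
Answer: 24598787949/580 ≈ 4.2412e+7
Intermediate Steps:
Z(y, A) = A*y
-18189/Z((4 - 6)*(-5), -58) - (-39734424 - 2677248) = -18189*1/(290*(4 - 6)) - (-39734424 - 2677248) = -18189/((-(-116)*(-5))) - 5976/(1/(-6537 + (-448 - 112))) = -18189/((-58*10)) - 5976/(1/(-6537 - 560)) = -18189/(-580) - 5976/(1/(-7097)) = -18189*(-1/580) - 5976/(-1/7097) = 18189/580 - 5976*(-7097) = 18189/580 + 42411672 = 24598787949/580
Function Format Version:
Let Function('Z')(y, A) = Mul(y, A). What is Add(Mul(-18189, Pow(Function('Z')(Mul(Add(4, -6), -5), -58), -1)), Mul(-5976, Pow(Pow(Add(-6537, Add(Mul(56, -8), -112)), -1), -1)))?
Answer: Rational(24598787949, 580) ≈ 4.2412e+7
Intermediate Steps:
Function('Z')(y, A) = Mul(A, y)
Add(Mul(-18189, Pow(Function('Z')(Mul(Add(4, -6), -5), -58), -1)), Mul(-5976, Pow(Pow(Add(-6537, Add(Mul(56, -8), -112)), -1), -1))) = Add(Mul(-18189, Pow(Mul(-58, Mul(Add(4, -6), -5)), -1)), Mul(-5976, Pow(Pow(Add(-6537, Add(Mul(56, -8), -112)), -1), -1))) = Add(Mul(-18189, Pow(Mul(-58, Mul(-2, -5)), -1)), Mul(-5976, Pow(Pow(Add(-6537, Add(-448, -112)), -1), -1))) = Add(Mul(-18189, Pow(Mul(-58, 10), -1)), Mul(-5976, Pow(Pow(Add(-6537, -560), -1), -1))) = Add(Mul(-18189, Pow(-580, -1)), Mul(-5976, Pow(Pow(-7097, -1), -1))) = Add(Mul(-18189, Rational(-1, 580)), Mul(-5976, Pow(Rational(-1, 7097), -1))) = Add(Rational(18189, 580), Mul(-5976, -7097)) = Add(Rational(18189, 580), 42411672) = Rational(24598787949, 580)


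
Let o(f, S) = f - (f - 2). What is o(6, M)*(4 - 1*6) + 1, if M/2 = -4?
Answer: -3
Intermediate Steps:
M = -8 (M = 2*(-4) = -8)
o(f, S) = 2 (o(f, S) = f - (-2 + f) = f + (2 - f) = 2)
o(6, M)*(4 - 1*6) + 1 = 2*(4 - 1*6) + 1 = 2*(4 - 6) + 1 = 2*(-2) + 1 = -4 + 1 = -3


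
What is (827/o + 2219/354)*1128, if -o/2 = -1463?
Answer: 637841888/86317 ≈ 7389.5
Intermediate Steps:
o = 2926 (o = -2*(-1463) = 2926)
(827/o + 2219/354)*1128 = (827/2926 + 2219/354)*1128 = (1696388/258951)*1128 = 637841888/86317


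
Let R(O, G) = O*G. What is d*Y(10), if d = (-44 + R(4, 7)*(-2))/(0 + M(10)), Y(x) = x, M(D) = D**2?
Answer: -10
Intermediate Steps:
R(O, G) = G*O
d = -1 (d = (-44 + (7*4)*(-2))/(0 + 10**2) = (-44 + 28*(-2))/(0 + 100) = (-44 - 56)/100 = -100*1/100 = -1)
d*Y(10) = -1*10 = -10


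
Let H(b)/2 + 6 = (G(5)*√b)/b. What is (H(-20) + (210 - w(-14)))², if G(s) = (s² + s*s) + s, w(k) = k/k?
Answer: 38204 - 4334*I*√5 ≈ 38204.0 - 9691.1*I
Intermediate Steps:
w(k) = 1
G(s) = s + 2*s² (G(s) = (s² + s²) + s = 2*s² + s = s + 2*s²)
H(b) = -12 + 110/√b (H(b) = -12 + 2*(((5*(1 + 2*5))*√b)/b) = -12 + 2*(((5*(1 + 10))*√b)/b) = -12 + 2*(((5*11)*√b)/b) = -12 + 2*((55*√b)/b) = -12 + 2*(55/√b) = -12 + 110/√b)
(H(-20) + (210 - w(-14)))² = ((-12 + 110/√(-20)) + (210 - 1*1))² = ((-12 + 110*(-I*√5/10)) + (210 - 1))² = ((-12 - 11*I*√5) + 209)² = (197 - 11*I*√5)²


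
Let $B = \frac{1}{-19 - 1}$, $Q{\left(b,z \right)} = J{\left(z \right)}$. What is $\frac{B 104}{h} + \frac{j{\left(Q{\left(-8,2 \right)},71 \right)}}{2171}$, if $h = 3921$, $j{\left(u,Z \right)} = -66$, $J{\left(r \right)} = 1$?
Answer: $- \frac{1350376}{42562455} \approx -0.031727$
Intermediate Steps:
$Q{\left(b,z \right)} = 1$
$B = - \frac{1}{20}$ ($B = \frac{1}{-20} = - \frac{1}{20} \approx -0.05$)
$\frac{B 104}{h} + \frac{j{\left(Q{\left(-8,2 \right)},71 \right)}}{2171} = \frac{\left(- \frac{1}{20}\right) 104}{3921} - \frac{66}{2171} = \left(- \frac{26}{5}\right) \frac{1}{3921} - \frac{66}{2171} = - \frac{26}{19605} - \frac{66}{2171} = - \frac{1350376}{42562455}$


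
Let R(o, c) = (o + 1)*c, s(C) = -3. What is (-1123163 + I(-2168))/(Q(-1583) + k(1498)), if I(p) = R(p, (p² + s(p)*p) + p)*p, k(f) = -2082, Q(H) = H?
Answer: -22102285212197/3665 ≈ -6.0306e+9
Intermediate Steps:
R(o, c) = c*(1 + o) (R(o, c) = (1 + o)*c = c*(1 + o))
I(p) = p*(1 + p)*(p² - 2*p) (I(p) = (((p² - 3*p) + p)*(1 + p))*p = ((p² - 2*p)*(1 + p))*p = ((1 + p)*(p² - 2*p))*p = p*(1 + p)*(p² - 2*p))
(-1123163 + I(-2168))/(Q(-1583) + k(1498)) = (-1123163 + (-2168)²*(1 - 2168)*(-2 - 2168))/(-1583 - 2082) = (-1123163 + 4700224*(-2167)*(-2170))/(-3665) = (-1123163 + 22102286335360)*(-1/3665) = 22102285212197*(-1/3665) = -22102285212197/3665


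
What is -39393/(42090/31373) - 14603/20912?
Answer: -4307544311573/146697680 ≈ -29363.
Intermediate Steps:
-39393/(42090/31373) - 14603/20912 = -39393/(42090*(1/31373)) - 14603*1/20912 = -39393/42090/31373 - 14603/20912 = -39393*31373/42090 - 14603/20912 = -411958863/14030 - 14603/20912 = -4307544311573/146697680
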